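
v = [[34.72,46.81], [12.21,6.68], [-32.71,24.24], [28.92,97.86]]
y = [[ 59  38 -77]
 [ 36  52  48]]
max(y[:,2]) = 48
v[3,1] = 97.86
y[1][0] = 36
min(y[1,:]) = 36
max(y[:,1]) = 52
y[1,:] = [36, 52, 48]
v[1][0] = 12.21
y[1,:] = [36, 52, 48]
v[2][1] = 24.24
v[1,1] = 6.68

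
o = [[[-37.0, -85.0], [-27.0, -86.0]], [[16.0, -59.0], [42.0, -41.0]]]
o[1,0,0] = 16.0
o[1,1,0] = 42.0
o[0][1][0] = -27.0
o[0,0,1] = -85.0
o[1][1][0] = 42.0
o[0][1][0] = -27.0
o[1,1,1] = -41.0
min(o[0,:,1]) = -86.0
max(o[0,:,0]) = -27.0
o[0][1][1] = -86.0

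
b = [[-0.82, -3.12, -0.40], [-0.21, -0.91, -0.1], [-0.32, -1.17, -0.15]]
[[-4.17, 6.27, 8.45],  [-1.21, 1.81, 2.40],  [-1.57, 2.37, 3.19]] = b@[[0.09, -1.02, -1.87], [1.29, -1.82, -2.18], [0.18, 0.6, -0.28]]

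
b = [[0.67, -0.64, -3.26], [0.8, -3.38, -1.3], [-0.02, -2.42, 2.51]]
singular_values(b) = [4.45, 4.2, 0.0]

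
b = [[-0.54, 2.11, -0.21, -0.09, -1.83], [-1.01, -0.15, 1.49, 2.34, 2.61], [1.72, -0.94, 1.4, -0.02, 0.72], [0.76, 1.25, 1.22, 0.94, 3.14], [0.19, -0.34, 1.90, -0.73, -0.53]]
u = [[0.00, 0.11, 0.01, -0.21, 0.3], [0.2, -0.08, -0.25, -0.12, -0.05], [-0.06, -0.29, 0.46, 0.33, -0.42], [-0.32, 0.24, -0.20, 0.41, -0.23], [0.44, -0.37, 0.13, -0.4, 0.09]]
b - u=[[-0.54,2.00,-0.22,0.12,-2.13], [-1.21,-0.07,1.74,2.46,2.66], [1.78,-0.65,0.94,-0.35,1.14], [1.08,1.01,1.42,0.53,3.37], [-0.25,0.03,1.77,-0.33,-0.62]]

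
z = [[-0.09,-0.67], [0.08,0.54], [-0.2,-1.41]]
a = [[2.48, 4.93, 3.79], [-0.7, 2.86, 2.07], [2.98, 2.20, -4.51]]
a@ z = [[-0.59, -4.34], [-0.12, -0.91], [0.81, 5.55]]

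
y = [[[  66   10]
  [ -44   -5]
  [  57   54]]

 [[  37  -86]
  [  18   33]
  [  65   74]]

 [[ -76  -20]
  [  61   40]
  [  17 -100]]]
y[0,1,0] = -44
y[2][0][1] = -20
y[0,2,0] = 57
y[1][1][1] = 33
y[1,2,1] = 74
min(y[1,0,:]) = -86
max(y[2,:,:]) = 61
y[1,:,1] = [-86, 33, 74]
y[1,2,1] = 74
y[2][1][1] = 40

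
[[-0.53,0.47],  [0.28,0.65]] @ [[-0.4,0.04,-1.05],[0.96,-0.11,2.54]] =[[0.66, -0.07, 1.75], [0.51, -0.06, 1.36]]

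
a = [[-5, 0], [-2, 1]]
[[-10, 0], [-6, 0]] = a @ [[2, 0], [-2, 0]]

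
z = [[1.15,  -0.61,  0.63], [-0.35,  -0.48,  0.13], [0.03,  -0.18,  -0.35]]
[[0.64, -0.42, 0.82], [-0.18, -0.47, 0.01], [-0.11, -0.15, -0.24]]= z @ [[0.46,  0.12,  0.29],[0.12,  0.89,  -0.03],[0.29,  -0.03,  0.74]]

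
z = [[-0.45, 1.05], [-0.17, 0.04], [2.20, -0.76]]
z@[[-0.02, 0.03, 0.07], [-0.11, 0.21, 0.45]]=[[-0.11, 0.21, 0.44], [-0.00, 0.00, 0.01], [0.04, -0.09, -0.19]]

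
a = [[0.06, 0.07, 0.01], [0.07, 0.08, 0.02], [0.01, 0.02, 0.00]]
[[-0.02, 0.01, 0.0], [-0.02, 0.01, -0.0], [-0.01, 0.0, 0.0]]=a @ [[0.01, 0.18, -0.30], [-0.26, -0.08, 0.31], [0.07, 0.31, -0.23]]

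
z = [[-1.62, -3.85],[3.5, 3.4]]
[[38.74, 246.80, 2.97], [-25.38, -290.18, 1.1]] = z@[[4.27, -34.9, 1.8], [-11.86, -49.42, -1.53]]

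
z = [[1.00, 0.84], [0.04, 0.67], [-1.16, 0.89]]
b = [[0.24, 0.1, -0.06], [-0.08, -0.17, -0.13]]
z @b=[[0.17, -0.04, -0.17], [-0.04, -0.11, -0.09], [-0.35, -0.27, -0.05]]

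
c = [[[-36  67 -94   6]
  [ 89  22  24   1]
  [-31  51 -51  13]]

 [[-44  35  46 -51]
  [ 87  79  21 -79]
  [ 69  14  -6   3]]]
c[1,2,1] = 14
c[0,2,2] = -51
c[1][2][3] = 3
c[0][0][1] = 67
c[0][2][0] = -31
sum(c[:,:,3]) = -107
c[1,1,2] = 21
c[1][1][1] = 79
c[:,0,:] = [[-36, 67, -94, 6], [-44, 35, 46, -51]]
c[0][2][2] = -51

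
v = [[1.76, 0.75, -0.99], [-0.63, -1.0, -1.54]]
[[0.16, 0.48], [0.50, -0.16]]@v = [[-0.02, -0.36, -0.9],[0.98, 0.54, -0.25]]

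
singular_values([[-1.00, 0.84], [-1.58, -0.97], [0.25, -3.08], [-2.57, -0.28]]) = [3.39, 3.14]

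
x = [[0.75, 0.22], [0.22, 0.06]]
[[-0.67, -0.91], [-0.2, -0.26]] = x @ [[-1.06, -0.47], [0.59, -2.53]]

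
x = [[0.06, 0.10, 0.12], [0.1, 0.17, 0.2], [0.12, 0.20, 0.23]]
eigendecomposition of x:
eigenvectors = [[-0.36,  -0.76,  -0.54], [-0.61,  0.63,  -0.48], [-0.71,  -0.15,  0.69]]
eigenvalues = [0.46, 0.0, -0.0]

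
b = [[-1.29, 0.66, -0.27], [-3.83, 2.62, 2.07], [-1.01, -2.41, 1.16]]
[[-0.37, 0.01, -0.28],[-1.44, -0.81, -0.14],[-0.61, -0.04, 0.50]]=b @[[0.34, -0.01, 0.10], [0.05, -0.11, -0.12], [-0.13, -0.27, 0.27]]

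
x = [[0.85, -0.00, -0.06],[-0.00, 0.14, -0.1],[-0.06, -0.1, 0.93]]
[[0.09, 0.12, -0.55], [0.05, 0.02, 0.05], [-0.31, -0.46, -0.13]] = x@[[0.08,0.11,-0.66], [0.10,-0.21,0.21], [-0.32,-0.51,-0.16]]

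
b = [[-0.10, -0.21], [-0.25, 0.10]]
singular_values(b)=[0.27, 0.23]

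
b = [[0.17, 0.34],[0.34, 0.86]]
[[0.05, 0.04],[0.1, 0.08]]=b@[[0.2, 0.16], [0.04, 0.03]]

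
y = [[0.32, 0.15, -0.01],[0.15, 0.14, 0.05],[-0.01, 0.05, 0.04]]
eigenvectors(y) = [[-0.87, -0.4, 0.29], [-0.5, 0.65, -0.58], [-0.04, 0.65, 0.76]]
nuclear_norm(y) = 0.50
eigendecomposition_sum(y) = [[0.3, 0.17, 0.02], [0.17, 0.10, 0.01], [0.02, 0.01, 0.00]] + [[0.02, -0.03, -0.03], [-0.03, 0.04, 0.04], [-0.03, 0.04, 0.04]] + [[-0.0, 0.0, -0.0],[0.00, -0.00, 0.00],[-0.0, 0.0, -0.00]]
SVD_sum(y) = [[0.30, 0.17, 0.02], [0.17, 0.10, 0.01], [0.02, 0.01, 0.00]] + [[0.02, -0.03, -0.03], [-0.03, 0.04, 0.04], [-0.03, 0.04, 0.04]] + [[-0.0, 0.00, -0.0], [0.00, -0.00, 0.00], [-0.0, 0.0, -0.00]]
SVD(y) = [[-0.87,0.40,0.29], [-0.5,-0.65,-0.58], [-0.04,-0.65,0.76]] @ diag([0.40563579559989177, 0.09620913449862487, 0.001844930098516563]) @ [[-0.87, -0.5, -0.04], [0.4, -0.65, -0.65], [-0.29, 0.58, -0.76]]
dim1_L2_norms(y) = [0.35, 0.21, 0.06]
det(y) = -0.00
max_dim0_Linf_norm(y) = 0.32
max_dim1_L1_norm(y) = 0.48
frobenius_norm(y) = 0.42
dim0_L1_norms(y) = [0.48, 0.34, 0.1]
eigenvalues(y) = [0.41, 0.1, -0.0]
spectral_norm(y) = 0.41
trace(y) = 0.50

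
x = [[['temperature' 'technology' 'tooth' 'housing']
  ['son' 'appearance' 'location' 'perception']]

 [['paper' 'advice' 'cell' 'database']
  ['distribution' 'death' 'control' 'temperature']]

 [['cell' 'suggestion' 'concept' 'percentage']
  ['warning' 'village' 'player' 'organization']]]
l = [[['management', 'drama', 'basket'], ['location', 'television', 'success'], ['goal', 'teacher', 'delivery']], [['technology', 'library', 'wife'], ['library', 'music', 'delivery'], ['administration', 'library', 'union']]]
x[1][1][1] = 'death'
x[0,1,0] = 'son'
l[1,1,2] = 'delivery'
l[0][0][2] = 'basket'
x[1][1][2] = 'control'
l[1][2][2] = 'union'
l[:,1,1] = ['television', 'music']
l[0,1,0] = 'location'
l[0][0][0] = 'management'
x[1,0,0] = 'paper'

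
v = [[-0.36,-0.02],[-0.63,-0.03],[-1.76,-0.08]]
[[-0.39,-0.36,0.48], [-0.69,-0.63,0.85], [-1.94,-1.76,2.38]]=v@[[1.18, 0.99, -1.48], [-1.68, 0.27, 2.81]]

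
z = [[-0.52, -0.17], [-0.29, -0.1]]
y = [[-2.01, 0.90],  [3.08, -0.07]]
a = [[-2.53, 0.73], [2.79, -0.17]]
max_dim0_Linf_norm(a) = 2.79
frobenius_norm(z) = 0.63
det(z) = 0.00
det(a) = -1.61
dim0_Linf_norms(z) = [0.52, 0.17]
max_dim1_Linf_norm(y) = 3.08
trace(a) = -2.70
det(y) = -2.63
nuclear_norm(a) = 4.24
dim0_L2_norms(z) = [0.6, 0.2]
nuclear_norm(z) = 0.63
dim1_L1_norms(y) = [2.91, 3.15]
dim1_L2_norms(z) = [0.55, 0.31]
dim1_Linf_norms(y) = [2.01, 3.08]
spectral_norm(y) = 3.72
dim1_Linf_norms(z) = [0.52, 0.29]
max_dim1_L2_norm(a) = 2.8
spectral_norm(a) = 3.82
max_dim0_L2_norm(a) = 3.77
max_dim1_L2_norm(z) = 0.55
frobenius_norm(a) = 3.84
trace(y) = -2.08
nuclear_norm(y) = 4.43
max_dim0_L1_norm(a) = 5.32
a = z + y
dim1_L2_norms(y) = [2.2, 3.08]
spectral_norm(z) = 0.63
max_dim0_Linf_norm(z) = 0.52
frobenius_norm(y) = 3.79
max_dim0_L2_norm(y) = 3.68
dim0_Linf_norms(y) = [3.08, 0.9]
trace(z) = -0.62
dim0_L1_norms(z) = [0.81, 0.27]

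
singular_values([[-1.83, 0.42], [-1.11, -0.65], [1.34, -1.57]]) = [2.73, 1.42]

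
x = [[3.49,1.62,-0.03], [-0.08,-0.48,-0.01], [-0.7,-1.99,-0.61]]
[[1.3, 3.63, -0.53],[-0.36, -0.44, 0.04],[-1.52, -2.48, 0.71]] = x@[[0.03, 0.68, -0.14], [0.74, 0.79, -0.04], [0.05, 0.70, -0.88]]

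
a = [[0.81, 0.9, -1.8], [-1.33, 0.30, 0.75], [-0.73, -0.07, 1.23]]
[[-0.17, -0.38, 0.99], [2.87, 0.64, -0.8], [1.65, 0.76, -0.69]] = a@[[-1.16, 0.18, 0.49], [2.44, 0.98, 0.14], [0.79, 0.78, -0.26]]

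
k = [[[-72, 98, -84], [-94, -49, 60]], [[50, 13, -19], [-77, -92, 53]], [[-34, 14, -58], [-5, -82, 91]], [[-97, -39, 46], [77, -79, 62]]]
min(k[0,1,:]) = -94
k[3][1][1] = -79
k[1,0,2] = -19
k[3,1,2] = 62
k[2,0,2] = -58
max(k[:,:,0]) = 77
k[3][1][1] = -79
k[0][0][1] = 98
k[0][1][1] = -49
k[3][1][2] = 62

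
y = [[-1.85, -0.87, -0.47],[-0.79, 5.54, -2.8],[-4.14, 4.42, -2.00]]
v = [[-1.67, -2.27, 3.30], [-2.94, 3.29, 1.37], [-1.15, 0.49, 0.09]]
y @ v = [[6.19, 1.11, -7.34], [-11.75, 18.65, 4.73], [-3.78, 22.96, -7.79]]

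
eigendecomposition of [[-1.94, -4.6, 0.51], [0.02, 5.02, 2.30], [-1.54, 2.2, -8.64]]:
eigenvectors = [[-0.18, -0.97, -0.51], [-0.16, -0.06, 0.84], [0.97, 0.22, 0.19]]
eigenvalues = [-8.72, -2.36, 5.52]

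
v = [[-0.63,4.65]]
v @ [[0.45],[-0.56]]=[[-2.89]]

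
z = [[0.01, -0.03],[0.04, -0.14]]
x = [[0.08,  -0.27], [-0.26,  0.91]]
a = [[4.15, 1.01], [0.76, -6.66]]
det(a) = -28.41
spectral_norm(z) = 0.15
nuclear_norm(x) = 0.99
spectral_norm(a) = 6.74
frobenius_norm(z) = 0.15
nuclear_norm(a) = 10.95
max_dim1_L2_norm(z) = 0.15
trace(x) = 0.99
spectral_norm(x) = 0.99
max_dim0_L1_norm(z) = 0.17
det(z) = -0.00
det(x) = 0.00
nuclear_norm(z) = 0.15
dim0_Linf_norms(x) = [0.26, 0.91]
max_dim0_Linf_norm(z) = 0.14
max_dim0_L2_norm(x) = 0.95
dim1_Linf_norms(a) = [4.15, 6.66]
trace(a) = -2.51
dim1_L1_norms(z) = [0.04, 0.18]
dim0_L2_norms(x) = [0.27, 0.95]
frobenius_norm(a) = 7.95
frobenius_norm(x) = 0.99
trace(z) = -0.13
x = a @ z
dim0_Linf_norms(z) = [0.04, 0.14]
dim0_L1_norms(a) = [4.91, 7.67]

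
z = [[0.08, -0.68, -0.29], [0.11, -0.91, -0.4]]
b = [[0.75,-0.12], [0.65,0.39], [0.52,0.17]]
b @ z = [[0.05, -0.4, -0.17],[0.09, -0.8, -0.34],[0.06, -0.51, -0.22]]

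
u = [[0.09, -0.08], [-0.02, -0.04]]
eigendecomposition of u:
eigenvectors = [[0.99, 0.49], [-0.14, 0.87]]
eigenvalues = [0.1, -0.05]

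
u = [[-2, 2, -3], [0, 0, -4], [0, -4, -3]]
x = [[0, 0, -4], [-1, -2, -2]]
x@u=[[0, 16, 12], [2, 6, 17]]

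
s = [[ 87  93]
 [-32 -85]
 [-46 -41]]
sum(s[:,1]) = -33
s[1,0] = -32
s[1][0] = -32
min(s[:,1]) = -85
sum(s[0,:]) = 180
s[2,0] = -46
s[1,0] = -32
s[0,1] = 93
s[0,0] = 87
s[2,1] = -41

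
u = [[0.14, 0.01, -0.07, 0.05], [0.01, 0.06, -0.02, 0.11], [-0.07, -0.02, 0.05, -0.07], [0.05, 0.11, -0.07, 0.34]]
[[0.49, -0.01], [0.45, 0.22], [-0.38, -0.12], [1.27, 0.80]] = u @ [[3.16, -1.75], [2.08, -2.04], [1.72, -1.55], [2.95, 2.95]]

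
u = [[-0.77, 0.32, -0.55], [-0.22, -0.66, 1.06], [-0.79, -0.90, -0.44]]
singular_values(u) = [1.42, 1.38, 0.55]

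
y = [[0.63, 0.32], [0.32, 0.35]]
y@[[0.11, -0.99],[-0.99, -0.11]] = [[-0.25, -0.66], [-0.31, -0.36]]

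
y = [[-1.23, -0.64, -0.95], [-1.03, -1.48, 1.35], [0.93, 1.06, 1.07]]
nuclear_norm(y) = 4.99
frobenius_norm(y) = 3.32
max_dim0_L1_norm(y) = 3.37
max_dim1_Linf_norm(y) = 1.48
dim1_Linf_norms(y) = [1.23, 1.48, 1.07]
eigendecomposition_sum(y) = [[-0.48, -0.45, 0.04],  [-1.86, -1.73, 0.17],  [0.72, 0.67, -0.07]] + [[-0.6, 0.02, -0.34], [0.63, -0.02, 0.37], [-0.07, 0.0, -0.04]] + [[-0.15, -0.21, -0.65], [0.19, 0.27, 0.81], [0.28, 0.39, 1.18]]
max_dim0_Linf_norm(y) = 1.48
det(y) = 1.93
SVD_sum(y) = [[-0.99, -1.01, -0.17], [-1.12, -1.14, -0.19], [1.06, 1.08, 0.18]] + [[-0.05, 0.19, -0.84], [0.09, -0.35, 1.54], [0.05, -0.19, 0.84]] + [[-0.19,0.18,0.05], [-0.0,0.00,0.00], [-0.18,0.17,0.05]]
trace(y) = -1.64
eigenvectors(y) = [[0.23, 0.68, -0.41],[0.91, -0.73, 0.52],[-0.35, 0.08, 0.75]]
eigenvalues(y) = [-2.27, -0.66, 1.29]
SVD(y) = [[-0.54, -0.43, -0.72], [-0.61, 0.79, -0.01], [0.58, 0.43, -0.69]] @ diag([2.6311307440094995, 1.9935245090823106, 0.3677105378094964]) @ [[0.7, 0.71, 0.12],[0.06, -0.22, 0.97],[0.72, -0.67, -0.19]]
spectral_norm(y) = 2.63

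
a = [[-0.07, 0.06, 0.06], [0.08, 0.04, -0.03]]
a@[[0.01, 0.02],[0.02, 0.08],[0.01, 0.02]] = [[0.00, 0.0], [0.00, 0.00]]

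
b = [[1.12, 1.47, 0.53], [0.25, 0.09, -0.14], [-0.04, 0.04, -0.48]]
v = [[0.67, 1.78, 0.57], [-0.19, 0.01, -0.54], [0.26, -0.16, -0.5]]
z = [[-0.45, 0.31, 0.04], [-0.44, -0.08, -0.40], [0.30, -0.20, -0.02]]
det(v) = -0.46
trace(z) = -0.55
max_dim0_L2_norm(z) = 0.7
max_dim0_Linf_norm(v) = 1.78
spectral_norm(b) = 1.93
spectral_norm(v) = 2.01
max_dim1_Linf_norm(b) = 1.47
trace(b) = 0.73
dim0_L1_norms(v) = [1.12, 1.95, 1.61]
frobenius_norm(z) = 0.89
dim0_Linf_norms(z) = [0.45, 0.31, 0.4]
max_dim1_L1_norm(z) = 0.92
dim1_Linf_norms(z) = [0.45, 0.44, 0.3]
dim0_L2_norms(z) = [0.7, 0.38, 0.4]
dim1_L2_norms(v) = [1.99, 0.57, 0.59]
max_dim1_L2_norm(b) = 1.92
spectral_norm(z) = 0.77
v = z + b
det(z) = -0.00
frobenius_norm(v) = 2.15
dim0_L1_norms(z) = [1.19, 0.59, 0.46]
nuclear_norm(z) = 1.22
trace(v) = 0.18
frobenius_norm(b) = 2.00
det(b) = 0.15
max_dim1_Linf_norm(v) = 1.78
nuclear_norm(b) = 2.59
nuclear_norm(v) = 3.03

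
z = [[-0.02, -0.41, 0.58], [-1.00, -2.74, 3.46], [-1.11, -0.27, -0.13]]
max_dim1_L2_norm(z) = 4.53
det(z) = -0.01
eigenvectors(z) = [[-0.26, 0.07, -0.13],[0.79, 0.85, -0.97],[0.55, 0.52, -0.20]]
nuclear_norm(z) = 5.71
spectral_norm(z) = 4.59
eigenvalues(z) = [-0.0, -0.73, -2.16]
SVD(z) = [[-0.15, -0.14, -0.98], [-0.99, -0.05, 0.16], [-0.07, 0.99, -0.13]] @ diag([4.589386949943087, 1.1151351315930924, 0.0010305236210949]) @ [[0.23,0.61,-0.76],[-0.94,-0.07,-0.34],[0.26,-0.79,-0.55]]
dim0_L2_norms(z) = [1.49, 2.78, 3.51]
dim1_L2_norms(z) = [0.71, 4.53, 1.15]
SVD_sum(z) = [[-0.16, -0.42, 0.53], [-1.05, -2.74, 3.44], [-0.08, -0.2, 0.25]] + [[0.14, 0.01, 0.05],[0.05, 0.00, 0.02],[-1.03, -0.07, -0.38]] + [[-0.0, 0.0, 0.0], [0.00, -0.00, -0.0], [-0.00, 0.0, 0.0]]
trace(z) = -2.89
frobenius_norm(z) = 4.72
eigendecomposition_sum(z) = [[-0.00, 0.00, -0.00], [0.01, -0.0, 0.00], [0.01, -0.0, 0.0]] + [[-0.19, 0.06, -0.18], [-2.28, 0.75, -2.13], [-1.38, 0.45, -1.29]] + [[0.17, -0.47, 0.76], [1.27, -3.49, 5.59], [0.26, -0.72, 1.16]]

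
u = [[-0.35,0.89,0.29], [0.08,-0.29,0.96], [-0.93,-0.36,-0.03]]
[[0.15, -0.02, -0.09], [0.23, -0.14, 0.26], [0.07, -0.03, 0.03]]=u@[[-0.10, 0.03, 0.02],[0.04, 0.03, -0.16],[0.26, -0.14, 0.22]]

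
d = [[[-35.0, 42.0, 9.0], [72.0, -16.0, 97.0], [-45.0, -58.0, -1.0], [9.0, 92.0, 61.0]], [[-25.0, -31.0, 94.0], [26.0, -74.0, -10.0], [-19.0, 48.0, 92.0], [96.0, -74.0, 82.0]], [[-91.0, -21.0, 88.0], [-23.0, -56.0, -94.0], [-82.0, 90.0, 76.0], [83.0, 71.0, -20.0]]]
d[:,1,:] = [[72.0, -16.0, 97.0], [26.0, -74.0, -10.0], [-23.0, -56.0, -94.0]]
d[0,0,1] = 42.0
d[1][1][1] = -74.0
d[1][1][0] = 26.0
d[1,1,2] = -10.0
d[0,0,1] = 42.0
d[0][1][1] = -16.0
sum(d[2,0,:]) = -24.0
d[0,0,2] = 9.0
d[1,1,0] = 26.0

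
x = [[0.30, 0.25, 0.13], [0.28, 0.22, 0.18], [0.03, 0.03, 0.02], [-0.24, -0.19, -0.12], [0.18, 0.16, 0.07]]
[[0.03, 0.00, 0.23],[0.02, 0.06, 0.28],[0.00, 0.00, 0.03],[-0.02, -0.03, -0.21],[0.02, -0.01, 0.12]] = x @ [[0.08, 0.5, 0.83], [0.11, -1.01, -0.64], [-0.16, 0.81, 1.07]]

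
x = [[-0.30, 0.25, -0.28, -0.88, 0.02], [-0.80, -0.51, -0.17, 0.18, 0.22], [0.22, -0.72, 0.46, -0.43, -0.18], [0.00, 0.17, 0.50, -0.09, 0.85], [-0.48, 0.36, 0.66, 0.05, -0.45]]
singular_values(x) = [1.01, 1.01, 1.0, 1.0, 1.0]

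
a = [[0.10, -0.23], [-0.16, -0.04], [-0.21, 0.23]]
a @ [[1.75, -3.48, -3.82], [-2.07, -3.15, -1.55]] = [[0.65, 0.38, -0.03], [-0.2, 0.68, 0.67], [-0.84, 0.01, 0.45]]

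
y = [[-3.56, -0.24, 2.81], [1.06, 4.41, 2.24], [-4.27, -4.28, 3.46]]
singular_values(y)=[8.24, 5.06, 1.08]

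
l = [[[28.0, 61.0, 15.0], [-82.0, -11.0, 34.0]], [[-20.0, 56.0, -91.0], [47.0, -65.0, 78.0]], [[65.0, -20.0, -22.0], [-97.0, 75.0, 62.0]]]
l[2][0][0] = 65.0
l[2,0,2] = -22.0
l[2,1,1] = 75.0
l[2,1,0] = -97.0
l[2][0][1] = -20.0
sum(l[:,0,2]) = -98.0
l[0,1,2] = 34.0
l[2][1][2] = 62.0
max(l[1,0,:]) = 56.0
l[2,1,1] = 75.0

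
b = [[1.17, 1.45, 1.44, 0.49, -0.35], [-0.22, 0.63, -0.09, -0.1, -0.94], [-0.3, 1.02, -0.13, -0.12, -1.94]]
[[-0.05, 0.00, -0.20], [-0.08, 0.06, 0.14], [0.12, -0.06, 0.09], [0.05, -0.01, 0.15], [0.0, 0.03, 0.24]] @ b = [[0.0,-0.28,-0.05,-0.00,0.41], [-0.15,0.06,-0.14,-0.06,-0.3], [0.13,0.23,0.17,0.05,-0.16], [0.02,0.22,0.05,0.01,-0.30], [-0.08,0.26,-0.03,-0.03,-0.49]]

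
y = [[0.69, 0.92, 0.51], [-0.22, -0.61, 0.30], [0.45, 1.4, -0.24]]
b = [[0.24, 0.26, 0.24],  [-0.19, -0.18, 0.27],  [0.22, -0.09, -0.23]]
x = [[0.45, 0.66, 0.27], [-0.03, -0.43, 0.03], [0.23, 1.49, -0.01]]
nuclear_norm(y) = 2.75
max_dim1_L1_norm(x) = 1.73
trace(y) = -0.16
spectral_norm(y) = 1.95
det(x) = 0.00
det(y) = -0.13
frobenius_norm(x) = 1.78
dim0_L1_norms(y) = [1.36, 2.93, 1.05]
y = x + b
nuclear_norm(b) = 1.07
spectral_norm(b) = 0.46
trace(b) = -0.17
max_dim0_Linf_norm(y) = 1.4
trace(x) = 0.01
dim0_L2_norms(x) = [0.51, 1.69, 0.27]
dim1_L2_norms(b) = [0.43, 0.38, 0.33]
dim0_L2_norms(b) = [0.38, 0.33, 0.43]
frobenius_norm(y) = 2.08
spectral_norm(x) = 1.73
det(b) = 0.03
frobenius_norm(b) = 0.66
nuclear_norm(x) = 2.14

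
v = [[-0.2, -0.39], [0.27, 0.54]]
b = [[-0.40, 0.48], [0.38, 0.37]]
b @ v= [[0.21, 0.42], [0.02, 0.05]]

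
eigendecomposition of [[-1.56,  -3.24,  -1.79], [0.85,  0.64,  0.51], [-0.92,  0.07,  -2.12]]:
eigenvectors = [[0.84+0.00j, (0.84-0j), 0.53+0.00j], [-0.19-0.37j, -0.19+0.37j, -0.25+0.00j], [(-0.31+0.16j), (-0.31-0.16j), 0.81+0.00j]]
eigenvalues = [(-0.15+1.09j), (-0.15-1.09j), (-2.74+0j)]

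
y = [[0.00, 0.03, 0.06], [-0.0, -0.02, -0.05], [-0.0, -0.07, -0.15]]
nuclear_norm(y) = 0.19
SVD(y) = [[0.36, -0.54, 0.76],[-0.29, -0.84, -0.46],[-0.89, 0.06, 0.46]] @ diag([0.18651444793292532, 0.0035157804647177834, 0.0]) @ [[0.0, 0.42, 0.91], [0.0, -0.91, 0.42], [1.0, 0.00, 0.00]]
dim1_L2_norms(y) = [0.07, 0.05, 0.17]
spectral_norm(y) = 0.19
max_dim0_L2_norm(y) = 0.17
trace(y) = -0.17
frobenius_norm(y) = 0.19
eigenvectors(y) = [[1.00,0.62,-0.36], [0.0,0.71,0.29], [0.00,-0.33,0.89]]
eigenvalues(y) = [0.0, 0.0, -0.17]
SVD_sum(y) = [[0.00, 0.03, 0.06], [0.0, -0.02, -0.05], [0.0, -0.07, -0.15]] + [[0.0, 0.0, -0.0], [0.00, 0.0, -0.0], [0.0, -0.0, 0.00]] + [[0.00,0.00,0.00], [-0.00,0.0,0.0], [0.00,0.00,0.00]]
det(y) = 0.00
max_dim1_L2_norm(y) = 0.17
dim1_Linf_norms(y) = [0.06, 0.05, 0.15]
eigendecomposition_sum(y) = [[0.0, -0.0, 0.00],[0.0, 0.0, 0.00],[0.00, 0.0, 0.00]] + [[0.0, 0.00, -0.0], [0.00, 0.00, -0.0], [0.00, -0.00, 0.0]] + [[-0.00, 0.03, 0.06], [-0.00, -0.02, -0.05], [-0.0, -0.07, -0.15]]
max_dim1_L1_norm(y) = 0.22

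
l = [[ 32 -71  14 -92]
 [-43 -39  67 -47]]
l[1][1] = -39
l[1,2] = 67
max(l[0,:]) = 32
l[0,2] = 14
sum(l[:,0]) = -11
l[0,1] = -71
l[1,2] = 67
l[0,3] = -92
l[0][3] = -92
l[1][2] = 67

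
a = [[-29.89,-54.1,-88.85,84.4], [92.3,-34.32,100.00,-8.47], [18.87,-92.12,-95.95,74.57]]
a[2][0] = 18.87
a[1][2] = 100.0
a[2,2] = -95.95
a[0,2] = -88.85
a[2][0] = 18.87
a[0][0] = -29.89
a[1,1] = -34.32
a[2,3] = 74.57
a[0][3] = 84.4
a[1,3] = -8.47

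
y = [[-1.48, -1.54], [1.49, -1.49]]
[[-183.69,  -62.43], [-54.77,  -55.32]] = y@[[42.08, 1.74], [78.84, 38.87]]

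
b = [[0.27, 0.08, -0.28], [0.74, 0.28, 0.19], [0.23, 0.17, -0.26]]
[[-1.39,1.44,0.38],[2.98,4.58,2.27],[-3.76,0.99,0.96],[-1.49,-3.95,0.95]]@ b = [[0.78, 0.36, 0.56], [4.72, 1.91, -0.55], [-0.06, 0.14, 0.99], [-3.11, -1.06, -0.58]]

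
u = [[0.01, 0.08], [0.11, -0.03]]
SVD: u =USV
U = [[0.19, -0.98], [-0.98, -0.19]]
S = [0.12, 0.08]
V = [[-0.92, 0.39], [-0.39, -0.92]]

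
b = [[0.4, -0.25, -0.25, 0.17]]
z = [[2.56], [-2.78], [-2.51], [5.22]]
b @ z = [[3.23]]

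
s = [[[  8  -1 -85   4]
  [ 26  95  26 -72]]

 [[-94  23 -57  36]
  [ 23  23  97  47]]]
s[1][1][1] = 23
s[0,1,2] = 26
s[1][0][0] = -94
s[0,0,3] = 4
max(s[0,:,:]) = 95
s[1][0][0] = -94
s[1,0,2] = -57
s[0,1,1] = 95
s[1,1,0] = 23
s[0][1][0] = 26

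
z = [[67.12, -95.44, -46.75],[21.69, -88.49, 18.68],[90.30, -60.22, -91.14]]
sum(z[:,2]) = -119.21000000000001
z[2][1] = -60.22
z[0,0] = 67.12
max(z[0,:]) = 67.12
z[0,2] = -46.75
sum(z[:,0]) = 179.11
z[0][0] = 67.12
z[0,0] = 67.12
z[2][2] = -91.14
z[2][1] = -60.22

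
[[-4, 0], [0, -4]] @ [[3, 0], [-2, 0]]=[[-12, 0], [8, 0]]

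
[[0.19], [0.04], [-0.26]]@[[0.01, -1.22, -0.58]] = [[0.0, -0.23, -0.11], [0.0, -0.05, -0.02], [-0.00, 0.32, 0.15]]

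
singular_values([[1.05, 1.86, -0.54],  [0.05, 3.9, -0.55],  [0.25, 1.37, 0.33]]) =[4.61, 0.95, 0.54]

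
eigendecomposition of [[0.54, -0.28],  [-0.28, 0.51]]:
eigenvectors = [[0.73, 0.69], [-0.69, 0.73]]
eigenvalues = [0.81, 0.24]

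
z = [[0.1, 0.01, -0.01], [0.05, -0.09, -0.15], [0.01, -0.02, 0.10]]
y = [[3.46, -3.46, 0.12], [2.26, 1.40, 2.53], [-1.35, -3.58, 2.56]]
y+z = [[3.56, -3.45, 0.11], [2.31, 1.31, 2.38], [-1.34, -3.60, 2.66]]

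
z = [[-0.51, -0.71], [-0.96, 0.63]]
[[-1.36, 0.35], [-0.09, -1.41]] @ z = [[0.36, 1.19], [1.40, -0.82]]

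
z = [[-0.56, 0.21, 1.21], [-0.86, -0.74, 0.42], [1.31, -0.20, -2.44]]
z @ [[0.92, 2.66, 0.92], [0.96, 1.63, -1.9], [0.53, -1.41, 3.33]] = [[0.33,-2.85,3.12],  [-1.28,-4.09,2.01],  [-0.28,6.6,-6.54]]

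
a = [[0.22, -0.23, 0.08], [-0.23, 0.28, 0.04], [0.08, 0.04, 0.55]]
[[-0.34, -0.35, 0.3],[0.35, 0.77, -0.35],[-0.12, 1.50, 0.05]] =a @[[-1.63, -1.06, -1.52], [-0.09, 1.47, -2.57], [0.02, 2.78, 0.49]]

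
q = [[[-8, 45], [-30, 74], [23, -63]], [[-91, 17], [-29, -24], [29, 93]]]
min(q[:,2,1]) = -63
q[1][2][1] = 93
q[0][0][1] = 45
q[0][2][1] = -63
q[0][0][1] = 45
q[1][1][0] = -29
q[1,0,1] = 17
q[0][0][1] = 45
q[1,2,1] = 93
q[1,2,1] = 93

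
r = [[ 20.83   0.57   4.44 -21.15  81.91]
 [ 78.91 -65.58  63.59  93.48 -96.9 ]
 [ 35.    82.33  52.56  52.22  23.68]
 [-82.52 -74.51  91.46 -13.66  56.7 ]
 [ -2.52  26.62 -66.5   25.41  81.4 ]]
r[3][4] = 56.7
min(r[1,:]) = -96.9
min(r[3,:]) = -82.52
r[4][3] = 25.41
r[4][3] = 25.41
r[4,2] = -66.5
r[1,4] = -96.9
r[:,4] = [81.91, -96.9, 23.68, 56.7, 81.4]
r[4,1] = 26.62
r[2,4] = 23.68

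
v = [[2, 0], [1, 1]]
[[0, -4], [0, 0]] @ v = [[-4, -4], [0, 0]]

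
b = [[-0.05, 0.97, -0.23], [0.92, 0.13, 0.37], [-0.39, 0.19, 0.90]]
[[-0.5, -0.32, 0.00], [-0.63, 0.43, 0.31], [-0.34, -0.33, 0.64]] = b@[[-0.42, 0.54, 0.04], [-0.64, -0.32, 0.17], [-0.43, -0.07, 0.69]]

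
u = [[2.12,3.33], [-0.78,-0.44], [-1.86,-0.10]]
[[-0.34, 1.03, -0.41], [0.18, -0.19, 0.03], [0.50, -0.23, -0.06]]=u@[[-0.27, 0.11, 0.04], [0.07, 0.24, -0.15]]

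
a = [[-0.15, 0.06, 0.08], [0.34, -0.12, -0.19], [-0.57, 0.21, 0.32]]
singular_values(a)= [0.82, 0.01, 0.0]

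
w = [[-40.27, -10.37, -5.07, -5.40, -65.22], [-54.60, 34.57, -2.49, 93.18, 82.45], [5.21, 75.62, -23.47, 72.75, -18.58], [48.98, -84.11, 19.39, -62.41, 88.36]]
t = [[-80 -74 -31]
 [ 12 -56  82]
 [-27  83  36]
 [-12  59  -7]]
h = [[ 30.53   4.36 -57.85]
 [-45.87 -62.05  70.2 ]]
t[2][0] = -27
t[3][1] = 59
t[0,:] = [-80, -74, -31]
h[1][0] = -45.87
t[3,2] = -7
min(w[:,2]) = -23.47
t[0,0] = -80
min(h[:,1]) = -62.05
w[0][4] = -65.22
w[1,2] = -2.49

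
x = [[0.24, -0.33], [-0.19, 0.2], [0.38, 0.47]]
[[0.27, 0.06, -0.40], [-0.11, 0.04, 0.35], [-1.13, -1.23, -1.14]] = x @ [[-1.04,-1.59,-2.37],[-1.56,-1.33,-0.52]]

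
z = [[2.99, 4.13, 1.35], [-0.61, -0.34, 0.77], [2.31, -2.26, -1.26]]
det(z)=13.577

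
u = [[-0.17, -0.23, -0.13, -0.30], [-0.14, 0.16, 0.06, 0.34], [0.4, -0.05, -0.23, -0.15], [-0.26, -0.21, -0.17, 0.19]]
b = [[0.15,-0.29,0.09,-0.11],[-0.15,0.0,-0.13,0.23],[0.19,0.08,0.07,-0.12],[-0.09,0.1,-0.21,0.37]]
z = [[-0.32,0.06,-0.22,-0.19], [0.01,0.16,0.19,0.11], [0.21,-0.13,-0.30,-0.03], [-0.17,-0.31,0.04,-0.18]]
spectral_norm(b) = 0.61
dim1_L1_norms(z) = [0.79, 0.47, 0.67, 0.7]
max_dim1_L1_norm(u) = 0.83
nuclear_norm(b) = 1.06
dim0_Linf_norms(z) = [0.32, 0.31, 0.3, 0.19]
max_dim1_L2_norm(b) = 0.45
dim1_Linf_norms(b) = [0.29, 0.23, 0.19, 0.37]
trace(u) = -0.05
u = z + b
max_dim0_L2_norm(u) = 0.53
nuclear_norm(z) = 1.29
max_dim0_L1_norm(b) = 0.83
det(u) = 0.01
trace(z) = -0.64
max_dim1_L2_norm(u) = 0.49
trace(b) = 0.59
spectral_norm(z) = 0.53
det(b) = -0.00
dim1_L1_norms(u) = [0.83, 0.7, 0.83, 0.83]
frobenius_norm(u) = 0.88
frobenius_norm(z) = 0.76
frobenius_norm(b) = 0.69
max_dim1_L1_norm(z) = 0.79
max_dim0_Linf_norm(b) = 0.37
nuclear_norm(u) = 1.52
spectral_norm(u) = 0.63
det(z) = -0.00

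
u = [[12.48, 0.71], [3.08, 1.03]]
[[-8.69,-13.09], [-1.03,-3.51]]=u @ [[-0.77, -1.03], [1.30, -0.33]]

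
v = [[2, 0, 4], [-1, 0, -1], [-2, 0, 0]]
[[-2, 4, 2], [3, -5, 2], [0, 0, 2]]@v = [[-12, 0, -12], [7, 0, 17], [-4, 0, 0]]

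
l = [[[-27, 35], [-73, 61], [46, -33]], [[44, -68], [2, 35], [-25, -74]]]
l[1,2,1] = -74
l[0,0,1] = 35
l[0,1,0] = -73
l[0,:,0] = [-27, -73, 46]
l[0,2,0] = 46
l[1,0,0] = 44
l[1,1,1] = 35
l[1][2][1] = -74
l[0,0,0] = -27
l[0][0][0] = -27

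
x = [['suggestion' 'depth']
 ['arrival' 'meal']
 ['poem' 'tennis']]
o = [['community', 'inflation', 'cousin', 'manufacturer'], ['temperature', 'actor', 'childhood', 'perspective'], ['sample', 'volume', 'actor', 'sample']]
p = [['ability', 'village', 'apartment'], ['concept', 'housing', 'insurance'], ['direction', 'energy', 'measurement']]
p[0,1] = 'village'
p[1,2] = 'insurance'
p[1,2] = 'insurance'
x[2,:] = ['poem', 'tennis']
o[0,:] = ['community', 'inflation', 'cousin', 'manufacturer']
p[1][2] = 'insurance'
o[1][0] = 'temperature'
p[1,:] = ['concept', 'housing', 'insurance']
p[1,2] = 'insurance'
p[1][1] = 'housing'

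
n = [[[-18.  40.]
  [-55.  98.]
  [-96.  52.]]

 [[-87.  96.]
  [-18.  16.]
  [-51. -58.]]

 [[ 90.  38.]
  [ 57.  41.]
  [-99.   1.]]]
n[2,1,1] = 41.0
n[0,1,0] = -55.0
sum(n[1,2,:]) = -109.0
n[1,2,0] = -51.0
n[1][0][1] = 96.0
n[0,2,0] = -96.0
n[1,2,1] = -58.0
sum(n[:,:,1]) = 324.0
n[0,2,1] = 52.0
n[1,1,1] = 16.0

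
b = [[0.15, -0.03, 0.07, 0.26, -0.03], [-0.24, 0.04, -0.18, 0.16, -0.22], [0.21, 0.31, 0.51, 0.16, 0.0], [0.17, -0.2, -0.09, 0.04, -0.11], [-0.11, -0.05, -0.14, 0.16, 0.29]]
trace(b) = 1.03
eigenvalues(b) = [(0.06+0.26j), (0.06-0.26j), 0j, (0.54+0j), (0.36+0j)]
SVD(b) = [[-0.21, 0.2, -0.31, 0.66, 0.62], [0.28, 0.6, -0.69, -0.23, -0.20], [-0.91, 0.03, -0.23, -0.07, -0.35], [0.11, 0.36, 0.32, 0.63, -0.6], [0.21, -0.69, -0.53, 0.32, -0.31]] @ diag([0.7130181553861191, 0.3822305351740526, 0.37447973790403233, 0.3580064064972268, 0.0011255561305150848]) @ [[-0.41, -0.42, -0.79, -0.16, -0.01], [0.08, -0.03, -0.04, 0.15, -0.98], [0.49, -0.34, 0.09, -0.8, -0.07], [0.59, -0.54, -0.14, 0.56, 0.15], [0.49, 0.65, -0.58, -0.04, 0.04]]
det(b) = 0.00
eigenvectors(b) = [[(-0.22+0.04j), -0.22-0.04j, (-0.48+0j), 0.28+0.00j, 0.49+0.00j],[(-0.66+0j), -0.66-0.00j, (-0.65+0j), -0.18+0.00j, -0.53+0.00j],[0.43+0.34j, 0.43-0.34j, (0.59+0j), (0.81+0j), -0.02+0.00j],[(-0.17-0.3j), -0.17+0.30j, 0.04+0.00j, (0.13+0j), (0.41+0j)],[(-0.16+0.25j), -0.16-0.25j, (-0.03+0j), (-0.46+0j), (0.55+0j)]]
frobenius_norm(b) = 0.96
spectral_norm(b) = 0.71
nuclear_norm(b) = 1.83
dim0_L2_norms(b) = [0.41, 0.38, 0.57, 0.38, 0.38]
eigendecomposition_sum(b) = [[-0.02-0.02j, (0.01+0.05j), -0.01+0.04j, 0.06+0.04j, -0.02+0.05j],[(-0.04-0.08j), -0.01+0.16j, -0.06+0.11j, (0.15+0.15j), (-0.08+0.12j)],[-0.01+0.07j, (0.09-0.1j), 0.09-0.04j, -0.02-0.17j, 0.12-0.03j],[0.03-0.04j, -0.08+0.04j, -0.07+0.00j, -0.03+0.10j, -0.08-0.01j],[(-0.04-0j), (0.06+0.04j), 0.03+0.05j, (0.09-0.02j), 0.03+0.06j]] + [[(-0.02+0.02j), 0.01-0.05j, (-0.01-0.04j), (0.06-0.04j), (-0.02-0.05j)], [-0.04+0.08j, -0.01-0.16j, -0.06-0.11j, 0.15-0.15j, -0.08-0.12j], [-0.01-0.07j, 0.09+0.10j, 0.09+0.04j, (-0.02+0.17j), (0.12+0.03j)], [0.03+0.04j, (-0.08-0.04j), (-0.07-0j), -0.03-0.10j, -0.08+0.01j], [(-0.04+0j), 0.06-0.04j, 0.03-0.05j, 0.09+0.02j, (0.03-0.06j)]] + [[-0j, -0.00-0.00j, -0.00-0.00j, (-0-0j), (-0-0j)], [0.00-0.00j, (-0-0j), (-0-0j), (-0-0j), (-0-0j)], [(-0+0j), 0j, 0j, 0.00+0.00j, 0j], [(-0+0j), 0j, 0j, 0j, 0.00+0.00j], [0.00-0.00j, -0.00-0.00j, -0.00-0.00j, -0.00-0.00j, (-0-0j)]] + [[0.09-0.00j, (0.04+0j), (0.11-0j), 0.07+0.00j, (-0.08+0j)], [-0.06+0.00j, -0.03-0.00j, -0.07+0.00j, -0.04-0.00j, (0.05-0j)], [(0.25-0j), 0.13+0.00j, (0.32-0j), (0.2+0j), (-0.23+0j)], [0.04-0.00j, (0.02+0j), (0.05-0j), (0.03+0j), -0.04+0.00j], [-0.14+0.00j, -0.07-0.00j, -0.18+0.00j, (-0.11-0j), (0.13-0j)]] + [[(0.1-0j), (-0.08-0j), -0.01+0.00j, 0.08+0.00j, 0.09-0.00j],  [-0.11+0.00j, 0.09+0.00j, 0.01-0.00j, (-0.09-0j), -0.10+0.00j],  [-0.00+0.00j, 0.00+0.00j, 0.00-0.00j, -0.00-0.00j, -0.00+0.00j],  [0.08-0.00j, (-0.07-0j), (-0.01+0j), 0.07+0.00j, (0.08-0j)],  [0.11-0.00j, (-0.09-0j), (-0.01+0j), (0.09+0j), (0.11-0j)]]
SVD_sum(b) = [[0.06, 0.06, 0.12, 0.02, 0.00],[-0.08, -0.08, -0.16, -0.03, -0.00],[0.27, 0.27, 0.51, 0.1, 0.01],[-0.03, -0.03, -0.06, -0.01, -0.0],[-0.06, -0.06, -0.12, -0.02, -0.0]] + [[0.01, -0.00, -0.00, 0.01, -0.08], [0.02, -0.01, -0.01, 0.03, -0.22], [0.00, -0.00, -0.00, 0.0, -0.01], [0.01, -0.0, -0.01, 0.02, -0.14], [-0.02, 0.01, 0.01, -0.04, 0.26]] + [[-0.06, 0.04, -0.01, 0.09, 0.01],[-0.13, 0.09, -0.02, 0.21, 0.02],[-0.04, 0.03, -0.01, 0.07, 0.01],[0.06, -0.04, 0.01, -0.09, -0.01],[-0.10, 0.07, -0.02, 0.16, 0.01]] + [[0.14,  -0.13,  -0.03,  0.13,  0.04], [-0.05,  0.04,  0.01,  -0.05,  -0.01], [-0.01,  0.01,  0.00,  -0.01,  -0.0], [0.13,  -0.12,  -0.03,  0.13,  0.03], [0.07,  -0.06,  -0.02,  0.07,  0.02]] + [[0.00,0.00,-0.00,-0.0,0.0], [-0.00,-0.00,0.0,0.0,-0.00], [-0.0,-0.0,0.00,0.00,-0.0], [-0.00,-0.0,0.00,0.00,-0.0], [-0.0,-0.00,0.00,0.0,-0.0]]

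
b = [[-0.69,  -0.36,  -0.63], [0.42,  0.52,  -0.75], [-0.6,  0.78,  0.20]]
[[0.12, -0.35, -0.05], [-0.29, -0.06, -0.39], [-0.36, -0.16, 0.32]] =b@ [[0.01, 0.31, -0.32], [-0.47, -0.03, 0.07], [0.06, 0.23, 0.39]]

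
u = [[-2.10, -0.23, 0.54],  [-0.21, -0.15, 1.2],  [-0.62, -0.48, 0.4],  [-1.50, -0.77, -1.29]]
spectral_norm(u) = 2.78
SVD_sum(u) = [[-1.92, -0.57, -0.21], [-0.11, -0.03, -0.01], [-0.65, -0.19, -0.07], [-1.70, -0.50, -0.18]] + [[-0.1,  0.07,  0.78], [-0.16,  0.1,  1.18], [-0.06,  0.04,  0.43], [0.15,  -0.10,  -1.13]] + [[-0.08, 0.27, -0.03], [0.06, -0.22, 0.03], [0.09, -0.32, 0.04], [0.05, -0.17, 0.02]]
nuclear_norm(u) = 5.19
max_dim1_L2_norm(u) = 2.18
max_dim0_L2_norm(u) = 2.66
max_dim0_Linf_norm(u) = 2.1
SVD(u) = [[-0.72, -0.42, 0.54], [-0.04, -0.64, -0.44], [-0.25, -0.23, -0.64], [-0.64, 0.61, -0.33]] @ diag([2.7758027735455704, 1.8865063721361777, 0.5281218327870146]) @ [[0.95, 0.28, 0.1], [0.13, -0.09, -0.99], [-0.27, 0.96, -0.12]]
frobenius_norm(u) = 3.40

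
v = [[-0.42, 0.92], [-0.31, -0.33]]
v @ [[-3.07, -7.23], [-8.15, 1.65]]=[[-6.21, 4.55], [3.64, 1.7]]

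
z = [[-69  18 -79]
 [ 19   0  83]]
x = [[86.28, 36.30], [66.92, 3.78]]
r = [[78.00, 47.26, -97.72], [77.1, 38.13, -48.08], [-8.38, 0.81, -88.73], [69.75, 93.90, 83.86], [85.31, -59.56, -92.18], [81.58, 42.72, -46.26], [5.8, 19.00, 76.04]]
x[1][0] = 66.92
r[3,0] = 69.75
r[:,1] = [47.26, 38.13, 0.81, 93.9, -59.56, 42.72, 19.0]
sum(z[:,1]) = 18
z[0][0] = -69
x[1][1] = 3.78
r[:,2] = [-97.72, -48.08, -88.73, 83.86, -92.18, -46.26, 76.04]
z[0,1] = 18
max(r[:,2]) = 83.86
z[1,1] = 0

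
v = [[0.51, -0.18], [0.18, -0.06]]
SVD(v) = [[-0.94,-0.33], [-0.33,0.94]] @ diag([0.5731405906844781, 0.0031405906844781946]) @ [[-0.94, 0.33], [0.33, 0.94]]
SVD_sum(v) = [[0.51, -0.18], [0.18, -0.06]] + [[-0.0, -0.00], [0.0, 0.00]]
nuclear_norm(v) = 0.58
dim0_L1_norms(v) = [0.69, 0.24]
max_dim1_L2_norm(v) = 0.54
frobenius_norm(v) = 0.57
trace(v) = 0.45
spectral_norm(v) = 0.57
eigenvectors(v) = [[0.94, 0.34], [0.34, 0.94]]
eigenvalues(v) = [0.45, 0.0]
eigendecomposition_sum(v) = [[0.51, -0.18], [0.18, -0.06]] + [[-0.00,0.00], [-0.0,0.00]]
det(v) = 0.00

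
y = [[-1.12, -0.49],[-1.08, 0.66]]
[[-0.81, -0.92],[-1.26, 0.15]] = y@[[0.91,0.42],  [-0.42,0.91]]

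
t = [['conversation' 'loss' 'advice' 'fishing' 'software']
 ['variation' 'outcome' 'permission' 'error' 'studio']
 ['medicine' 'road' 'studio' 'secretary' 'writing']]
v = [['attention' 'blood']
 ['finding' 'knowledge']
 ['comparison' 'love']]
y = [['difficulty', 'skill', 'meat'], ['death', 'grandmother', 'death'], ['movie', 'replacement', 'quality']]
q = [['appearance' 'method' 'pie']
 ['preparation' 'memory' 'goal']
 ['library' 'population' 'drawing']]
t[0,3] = 'fishing'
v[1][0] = 'finding'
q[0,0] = 'appearance'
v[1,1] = 'knowledge'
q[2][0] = 'library'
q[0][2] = 'pie'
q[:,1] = ['method', 'memory', 'population']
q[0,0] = 'appearance'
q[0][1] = 'method'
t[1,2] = 'permission'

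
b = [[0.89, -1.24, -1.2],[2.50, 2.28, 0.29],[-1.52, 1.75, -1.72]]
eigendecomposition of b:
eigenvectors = [[(0.11-0.56j), 0.11+0.56j, 0.26+0.00j],  [(-0.71+0j), -0.71-0.00j, -0.19+0.00j],  [-0.22+0.34j, -0.22-0.34j, 0.94+0.00j]]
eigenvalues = [(1.98+1.83j), (1.98-1.83j), (-2.5+0j)]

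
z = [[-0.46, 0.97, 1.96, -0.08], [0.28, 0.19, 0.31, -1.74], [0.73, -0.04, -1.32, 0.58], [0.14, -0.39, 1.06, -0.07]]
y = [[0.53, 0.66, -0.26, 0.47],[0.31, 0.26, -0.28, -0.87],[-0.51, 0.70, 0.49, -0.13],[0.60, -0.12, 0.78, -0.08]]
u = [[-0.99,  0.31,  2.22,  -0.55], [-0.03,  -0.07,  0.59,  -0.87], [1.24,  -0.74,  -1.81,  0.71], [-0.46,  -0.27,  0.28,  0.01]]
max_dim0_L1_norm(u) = 4.9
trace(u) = -2.86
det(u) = 0.54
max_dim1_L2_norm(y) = 1.0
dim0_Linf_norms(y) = [0.6, 0.7, 0.78, 0.87]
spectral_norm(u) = 3.55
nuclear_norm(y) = 4.00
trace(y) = 1.20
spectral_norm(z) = 2.85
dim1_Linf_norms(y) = [0.66, 0.87, 0.7, 0.78]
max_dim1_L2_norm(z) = 2.24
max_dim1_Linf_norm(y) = 0.87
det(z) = 2.45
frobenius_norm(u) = 3.69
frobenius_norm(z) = 3.49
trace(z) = -1.66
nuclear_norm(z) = 6.01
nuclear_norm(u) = 5.23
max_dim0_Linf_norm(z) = 1.96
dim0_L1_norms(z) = [1.61, 1.59, 4.65, 2.47]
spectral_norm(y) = 1.00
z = u + y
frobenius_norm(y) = 2.00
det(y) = -1.00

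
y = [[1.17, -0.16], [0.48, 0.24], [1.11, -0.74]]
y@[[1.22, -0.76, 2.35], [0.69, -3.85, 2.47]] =[[1.32, -0.27, 2.35],[0.75, -1.29, 1.72],[0.84, 2.01, 0.78]]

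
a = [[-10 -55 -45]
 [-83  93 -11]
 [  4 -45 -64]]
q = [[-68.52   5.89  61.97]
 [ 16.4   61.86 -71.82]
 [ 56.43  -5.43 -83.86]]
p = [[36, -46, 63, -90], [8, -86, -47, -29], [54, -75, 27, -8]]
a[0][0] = -10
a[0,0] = -10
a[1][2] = -11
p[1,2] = -47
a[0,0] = -10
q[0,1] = 5.89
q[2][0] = 56.43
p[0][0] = 36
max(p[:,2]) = 63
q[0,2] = 61.97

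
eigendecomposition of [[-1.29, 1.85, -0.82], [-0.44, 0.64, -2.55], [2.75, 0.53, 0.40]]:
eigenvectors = [[(0.62+0j),(-0.38+0.21j),-0.38-0.21j], [-0.49+0.00j,-0.66+0.00j,-0.66-0.00j], [-0.61+0.00j,(0.12+0.6j),0.12-0.60j]]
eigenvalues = [(-1.96+0j), (0.85+2.44j), (0.85-2.44j)]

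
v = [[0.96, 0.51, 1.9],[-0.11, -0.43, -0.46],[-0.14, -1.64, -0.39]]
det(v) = -0.32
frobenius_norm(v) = 2.84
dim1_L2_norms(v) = [2.19, 0.64, 1.69]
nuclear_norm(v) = 3.95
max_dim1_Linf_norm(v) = 1.9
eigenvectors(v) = [[0.68, -1.00, -0.94], [-0.34, 0.08, -0.06], [-0.65, 0.01, 0.33]]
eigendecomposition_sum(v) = [[0.11, 1.34, 0.58], [-0.05, -0.66, -0.28], [-0.11, -1.27, -0.55]] + [[0.76, -1.92, 1.80], [-0.06, 0.15, -0.14], [-0.01, 0.01, -0.01]] + [[0.08, 1.09, -0.48], [0.01, 0.07, -0.03], [-0.03, -0.38, 0.17]]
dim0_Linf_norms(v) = [0.96, 1.64, 1.9]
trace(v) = 0.14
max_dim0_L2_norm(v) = 1.99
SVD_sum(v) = [[0.74, 1.12, 1.57], [-0.22, -0.34, -0.47], [-0.44, -0.67, -0.94]] + [[0.2,  -0.61,  0.34], [0.03,  -0.10,  0.05], [0.32,  -0.97,  0.54]] + [[0.01,0.00,-0.01], [0.08,0.00,-0.04], [-0.02,-0.00,0.01]]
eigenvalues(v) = [-1.09, 0.91, 0.33]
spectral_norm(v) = 2.49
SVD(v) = [[-0.83,-0.53,-0.17], [0.25,-0.08,-0.96], [0.50,-0.84,0.20]] @ diag([2.4852760985472186, 1.3696529525907881, 0.09514989989090933]) @ [[-0.36, -0.54, -0.76], [-0.28, 0.84, -0.47], [-0.89, -0.04, 0.45]]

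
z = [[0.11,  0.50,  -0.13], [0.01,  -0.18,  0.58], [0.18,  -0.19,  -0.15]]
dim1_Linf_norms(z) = [0.5, 0.58, 0.19]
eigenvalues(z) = [(0.26+0j), (-0.24+0.43j), (-0.24-0.43j)]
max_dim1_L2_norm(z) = 0.61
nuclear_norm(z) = 1.36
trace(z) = -0.22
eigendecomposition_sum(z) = [[(0.17-0j), (0.14+0j), (0.14+0j)], [0.06-0.00j, 0.05+0.00j, (0.05+0j)], [(0.05-0j), (0.04+0j), (0.04+0j)]] + [[-0.03+0.08j, 0.18-0.05j, (-0.13-0.22j)],[(-0.03-0.09j), -0.12+0.16j, (0.26+0.09j)],[0.07-0.01j, (-0.11-0.1j), (-0.09+0.19j)]] + [[(-0.03-0.08j), (0.18+0.05j), -0.13+0.22j], [-0.03+0.09j, (-0.12-0.16j), 0.26-0.09j], [0.07+0.01j, -0.11+0.10j, -0.09-0.19j]]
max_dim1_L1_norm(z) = 0.77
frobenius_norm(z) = 0.86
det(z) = 0.06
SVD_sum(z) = [[0.04,0.27,-0.33], [-0.05,-0.35,0.43], [0.00,0.01,-0.01]] + [[-0.01, 0.23, 0.19], [-0.01, 0.17, 0.14], [0.01, -0.19, -0.16]] + [[0.09, -0.00, 0.01], [0.07, -0.0, 0.01], [0.17, -0.00, 0.02]]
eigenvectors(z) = [[-0.91+0.00j, 0.46+0.38j, (0.46-0.38j)], [(-0.34+0j), -0.64+0.00j, (-0.64-0j)], [-0.24+0.00j, (0.06-0.48j), 0.06+0.48j]]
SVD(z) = [[-0.6,  0.67,  -0.43], [0.8,  0.49,  -0.35], [-0.02,  -0.55,  -0.83]] @ diag([0.7031398777204112, 0.45136644640789586, 0.2018976062672194]) @ [[-0.09,-0.63,0.77], [-0.05,0.78,0.63], [-1.00,0.02,-0.1]]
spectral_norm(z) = 0.70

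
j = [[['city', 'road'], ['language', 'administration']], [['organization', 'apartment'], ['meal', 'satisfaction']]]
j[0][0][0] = 'city'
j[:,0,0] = ['city', 'organization']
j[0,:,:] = [['city', 'road'], ['language', 'administration']]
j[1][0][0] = 'organization'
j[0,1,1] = 'administration'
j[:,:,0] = [['city', 'language'], ['organization', 'meal']]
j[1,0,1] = 'apartment'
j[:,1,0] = ['language', 'meal']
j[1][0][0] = 'organization'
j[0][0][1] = 'road'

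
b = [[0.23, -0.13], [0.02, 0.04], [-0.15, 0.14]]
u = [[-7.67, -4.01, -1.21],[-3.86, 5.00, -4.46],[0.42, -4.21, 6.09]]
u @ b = [[-1.66,0.67], [-0.12,0.08], [-0.90,0.63]]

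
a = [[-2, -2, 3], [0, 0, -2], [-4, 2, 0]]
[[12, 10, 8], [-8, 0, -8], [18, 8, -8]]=a @ [[-3, -3, 2], [3, -2, 0], [4, 0, 4]]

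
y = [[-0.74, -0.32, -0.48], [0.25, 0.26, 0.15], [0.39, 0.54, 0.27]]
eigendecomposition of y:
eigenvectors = [[0.92, 0.50, -0.53], [-0.24, -0.33, 0.03], [-0.30, -0.8, 0.85]]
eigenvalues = [-0.5, 0.25, 0.04]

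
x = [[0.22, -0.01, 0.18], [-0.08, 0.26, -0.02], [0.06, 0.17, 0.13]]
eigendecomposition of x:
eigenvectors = [[(0.68+0j), (-0.67+0j), (-0.67-0j)], [(0.18+0j), (0.24-0.52j), (0.24+0.52j)], [-0.71+0.00j, (-0.25-0.4j), (-0.25+0.4j)]]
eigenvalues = [(0.03+0j), (0.29+0.1j), (0.29-0.1j)]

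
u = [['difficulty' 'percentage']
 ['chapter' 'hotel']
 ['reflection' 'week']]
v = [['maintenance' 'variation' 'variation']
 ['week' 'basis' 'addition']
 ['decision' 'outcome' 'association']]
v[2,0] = 'decision'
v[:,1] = ['variation', 'basis', 'outcome']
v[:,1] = ['variation', 'basis', 'outcome']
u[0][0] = 'difficulty'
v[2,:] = ['decision', 'outcome', 'association']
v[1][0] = 'week'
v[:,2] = ['variation', 'addition', 'association']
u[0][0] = 'difficulty'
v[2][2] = 'association'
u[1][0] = 'chapter'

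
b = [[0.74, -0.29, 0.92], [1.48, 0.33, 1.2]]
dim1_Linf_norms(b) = [0.92, 1.48]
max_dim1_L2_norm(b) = 1.93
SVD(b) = [[-0.51, -0.86],[-0.86, 0.51]] @ diag([2.2353498391273066, 0.4696925555227851]) @ [[-0.74, -0.06, -0.67], [0.26, 0.89, -0.37]]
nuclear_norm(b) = 2.71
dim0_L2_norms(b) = [1.65, 0.44, 1.51]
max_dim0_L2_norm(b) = 1.65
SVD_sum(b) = [[0.85, 0.07, 0.77],[1.42, 0.12, 1.29]] + [[-0.11, -0.36, 0.15], [0.06, 0.21, -0.09]]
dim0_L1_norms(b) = [2.22, 0.62, 2.12]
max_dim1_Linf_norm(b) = 1.48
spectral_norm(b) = 2.24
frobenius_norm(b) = 2.28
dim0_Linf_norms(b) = [1.48, 0.33, 1.2]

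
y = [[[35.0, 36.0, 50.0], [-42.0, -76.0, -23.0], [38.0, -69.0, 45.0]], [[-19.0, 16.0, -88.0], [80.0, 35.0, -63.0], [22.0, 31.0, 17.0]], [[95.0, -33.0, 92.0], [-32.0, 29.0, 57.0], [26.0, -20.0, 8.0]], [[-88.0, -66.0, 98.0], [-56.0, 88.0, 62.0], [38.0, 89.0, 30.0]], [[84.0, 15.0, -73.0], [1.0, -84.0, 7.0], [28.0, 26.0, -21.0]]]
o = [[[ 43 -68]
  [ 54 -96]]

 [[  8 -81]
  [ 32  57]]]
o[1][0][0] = 8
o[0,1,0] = 54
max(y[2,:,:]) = 95.0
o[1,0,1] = -81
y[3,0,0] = -88.0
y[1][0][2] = -88.0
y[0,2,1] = -69.0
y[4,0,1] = 15.0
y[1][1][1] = 35.0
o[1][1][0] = 32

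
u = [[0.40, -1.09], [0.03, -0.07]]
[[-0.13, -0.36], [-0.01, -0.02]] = u@[[0.04, 0.13], [0.13, 0.38]]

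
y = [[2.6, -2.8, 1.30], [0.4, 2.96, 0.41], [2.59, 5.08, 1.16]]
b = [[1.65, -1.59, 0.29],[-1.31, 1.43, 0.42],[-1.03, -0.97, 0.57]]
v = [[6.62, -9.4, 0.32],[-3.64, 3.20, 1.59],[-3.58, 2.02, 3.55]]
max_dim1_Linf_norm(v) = 9.4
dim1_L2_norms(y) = [4.04, 3.01, 5.82]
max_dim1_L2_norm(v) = 11.5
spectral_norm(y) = 6.68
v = y @ b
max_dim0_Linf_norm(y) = 5.08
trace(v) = 13.37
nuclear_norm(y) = 10.71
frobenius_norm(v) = 13.70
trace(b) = 3.65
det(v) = -12.71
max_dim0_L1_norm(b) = 3.99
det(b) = 2.31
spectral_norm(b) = 3.00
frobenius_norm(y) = 7.70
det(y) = -5.49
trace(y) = 6.72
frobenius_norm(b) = 3.41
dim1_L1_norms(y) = [6.7, 3.77, 8.83]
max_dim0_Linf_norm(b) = 1.65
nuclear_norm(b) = 5.03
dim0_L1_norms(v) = [13.84, 14.62, 5.46]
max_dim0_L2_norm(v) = 10.13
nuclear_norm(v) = 17.41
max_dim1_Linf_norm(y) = 5.08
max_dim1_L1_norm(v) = 16.34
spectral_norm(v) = 13.08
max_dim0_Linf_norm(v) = 9.4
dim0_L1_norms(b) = [3.99, 3.99, 1.28]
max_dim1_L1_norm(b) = 3.53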